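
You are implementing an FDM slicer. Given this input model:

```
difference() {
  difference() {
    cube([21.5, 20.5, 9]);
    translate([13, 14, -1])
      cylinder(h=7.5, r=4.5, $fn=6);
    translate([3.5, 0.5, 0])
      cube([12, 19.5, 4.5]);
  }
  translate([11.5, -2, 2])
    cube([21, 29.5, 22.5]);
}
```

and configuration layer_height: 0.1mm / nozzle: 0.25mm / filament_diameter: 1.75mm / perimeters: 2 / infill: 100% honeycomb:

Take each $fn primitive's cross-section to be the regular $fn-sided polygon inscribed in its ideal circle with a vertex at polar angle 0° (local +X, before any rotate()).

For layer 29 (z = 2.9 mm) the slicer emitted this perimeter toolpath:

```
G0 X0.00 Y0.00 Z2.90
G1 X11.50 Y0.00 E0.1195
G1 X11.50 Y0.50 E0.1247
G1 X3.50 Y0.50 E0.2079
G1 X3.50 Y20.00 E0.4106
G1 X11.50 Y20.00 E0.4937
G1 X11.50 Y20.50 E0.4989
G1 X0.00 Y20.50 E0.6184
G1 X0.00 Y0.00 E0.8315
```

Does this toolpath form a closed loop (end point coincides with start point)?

Start point (G0): (0.00, 0.00). End point (last G1): the path returns to the start — closed.

yes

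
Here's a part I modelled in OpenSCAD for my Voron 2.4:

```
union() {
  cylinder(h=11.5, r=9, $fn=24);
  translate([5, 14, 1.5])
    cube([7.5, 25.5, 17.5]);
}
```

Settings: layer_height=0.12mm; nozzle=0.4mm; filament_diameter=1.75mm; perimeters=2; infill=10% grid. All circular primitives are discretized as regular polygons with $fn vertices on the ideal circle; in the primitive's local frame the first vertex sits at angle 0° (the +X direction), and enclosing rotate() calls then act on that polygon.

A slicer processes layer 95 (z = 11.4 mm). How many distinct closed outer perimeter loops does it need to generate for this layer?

At z = 11.4 mm: the cylinder: section is a regular 24-gon, circumradius r=9; the 7.5×25.5 cube at (5, 14) contributes its full rectangle; Combining (union): the 2 present regions are separate (no shared area or edge), so areas and boundary lengths simply add and each stays a separate island — 2 connected regions. The result has 2 disconnected regions.

2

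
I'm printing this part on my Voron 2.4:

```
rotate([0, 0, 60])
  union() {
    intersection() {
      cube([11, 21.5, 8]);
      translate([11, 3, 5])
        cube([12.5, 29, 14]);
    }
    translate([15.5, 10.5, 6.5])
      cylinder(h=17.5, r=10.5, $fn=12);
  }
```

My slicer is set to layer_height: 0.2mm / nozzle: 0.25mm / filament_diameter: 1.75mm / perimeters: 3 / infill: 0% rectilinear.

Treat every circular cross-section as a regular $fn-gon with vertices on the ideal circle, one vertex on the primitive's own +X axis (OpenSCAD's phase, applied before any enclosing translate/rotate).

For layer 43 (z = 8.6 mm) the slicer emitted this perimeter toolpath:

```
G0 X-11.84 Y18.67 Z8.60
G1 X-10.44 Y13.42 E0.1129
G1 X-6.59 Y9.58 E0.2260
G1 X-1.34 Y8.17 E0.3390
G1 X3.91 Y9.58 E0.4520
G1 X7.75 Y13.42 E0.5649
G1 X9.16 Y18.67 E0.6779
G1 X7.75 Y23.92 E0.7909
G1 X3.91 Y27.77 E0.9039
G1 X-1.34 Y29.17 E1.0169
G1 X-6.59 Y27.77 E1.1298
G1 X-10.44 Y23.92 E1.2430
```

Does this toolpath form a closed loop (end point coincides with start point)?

Start point (G0): (-11.84, 18.67). End point (last G1): the path does not return to the start — open.

no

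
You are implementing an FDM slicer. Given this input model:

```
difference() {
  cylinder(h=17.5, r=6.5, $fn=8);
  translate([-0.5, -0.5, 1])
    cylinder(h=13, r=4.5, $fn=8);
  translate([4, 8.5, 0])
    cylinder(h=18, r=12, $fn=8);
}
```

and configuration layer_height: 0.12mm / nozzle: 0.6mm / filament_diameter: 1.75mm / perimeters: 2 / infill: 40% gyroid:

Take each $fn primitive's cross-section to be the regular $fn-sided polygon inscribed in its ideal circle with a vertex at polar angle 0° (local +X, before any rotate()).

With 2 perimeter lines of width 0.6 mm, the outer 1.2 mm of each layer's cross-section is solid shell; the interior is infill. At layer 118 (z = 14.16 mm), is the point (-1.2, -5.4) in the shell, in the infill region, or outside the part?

At z = 14.16 mm: the r=6.5 cylinder gives a regular 8-gon of circumradius 6.5 (constant along its height); the cylinder at (-0.5, -0.5) is not intersected at this z (z outside [1, 14]); the r=12 cylinder at (4, 8.5) gives a regular 8-gon of circumradius 12 (constant along its height); Taking the first minus the rest: starting from the r=6.5 cylinder, the r=12 cylinder at (4, 8.5) partially overlaps it — only the 78.01 mm² overlap (of its 407.29 mm²) is removed, clipping the outline — 1 connected region. Overall, the cross-section is a single solid region. The nearest boundary edge runs (-0.00, -6.50)→(-4.60, -4.60); distance from the point to it = 0.56 mm. The point is inside the cross-section, 0.56 mm from the nearest boundary — within the 1.2 mm shell band (2 × 0.6).

shell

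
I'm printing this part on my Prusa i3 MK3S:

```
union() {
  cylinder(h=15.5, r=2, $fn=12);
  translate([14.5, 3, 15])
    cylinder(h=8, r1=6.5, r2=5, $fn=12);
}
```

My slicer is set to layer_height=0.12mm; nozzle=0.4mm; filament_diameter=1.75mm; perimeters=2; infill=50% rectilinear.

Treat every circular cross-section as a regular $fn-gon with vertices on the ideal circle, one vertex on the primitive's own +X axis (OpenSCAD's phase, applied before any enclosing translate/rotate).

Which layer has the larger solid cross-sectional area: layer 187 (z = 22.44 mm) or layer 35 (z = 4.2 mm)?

Layer 187 (z = 22.44): the cylinder is absent (z outside [0, 15.5]); the cone at (14.5, 3): at t=0.930 of its height the radius interpolates to r₁+(r₂−r₁)t = 5.105, giving a regular 12-gon of that circumradius (area = (12/2)·5.105²·sin(360°/12) = 78.18 mm²); Merging all regions: only the cone at (14.5, 3) is present, so the union is just that shape — area = 78.18 mm². So its area = 78.18 mm². Layer 35 (z = 4.2): the cylinder: section is a regular 12-gon, circumradius r=2 (area = (12/2)·2.000²·sin(360°/12) = 12.00 mm²); the cone at (14.5, 3) does not reach this height (z outside [15, 23]); Merging all regions: only the r=2 cylinder is present, so the union is just that shape — area = 12.00 mm². So its area = 12.00 mm². Layer 187 is larger (78.18 vs 12.00 mm²).

layer 187 (z = 22.44 mm)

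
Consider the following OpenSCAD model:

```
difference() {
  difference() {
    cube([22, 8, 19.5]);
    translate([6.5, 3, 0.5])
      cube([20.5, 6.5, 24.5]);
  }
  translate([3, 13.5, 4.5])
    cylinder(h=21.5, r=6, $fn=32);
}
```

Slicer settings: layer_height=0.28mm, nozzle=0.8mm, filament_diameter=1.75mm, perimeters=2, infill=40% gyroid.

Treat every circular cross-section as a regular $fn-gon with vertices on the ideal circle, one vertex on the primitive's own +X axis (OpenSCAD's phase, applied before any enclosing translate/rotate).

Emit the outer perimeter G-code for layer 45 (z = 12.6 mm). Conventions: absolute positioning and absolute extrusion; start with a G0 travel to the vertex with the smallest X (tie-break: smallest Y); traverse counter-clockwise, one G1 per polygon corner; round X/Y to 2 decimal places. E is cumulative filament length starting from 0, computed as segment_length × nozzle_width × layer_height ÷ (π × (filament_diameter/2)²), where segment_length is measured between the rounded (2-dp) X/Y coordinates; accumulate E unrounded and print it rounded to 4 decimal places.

G0 X0.00 Y0.00 Z12.60
G1 X22.00 Y0.00 E2.0488
G1 X22.00 Y3.00 E2.3282
G1 X6.50 Y3.00 E3.7717
G1 X6.50 Y8.00 E4.2373
G1 X5.38 Y8.00 E4.3416
G1 X5.30 Y7.96 E4.3500
G1 X4.17 Y7.62 E4.4599
G1 X3.00 Y7.50 E4.5694
G1 X1.83 Y7.62 E4.6789
G1 X0.70 Y7.96 E4.7888
G1 X0.62 Y8.00 E4.7972
G1 X0.00 Y8.00 E4.8549
G1 X0.00 Y0.00 E5.5999

At z = 12.6 mm: the cube (footprint 22×8) is included at this height; the cube at (6.5, 3) is present — its section is the full 20.5×6.5 rectangle; Taking the first minus the rest: starting from the 22×8 cube, the 20.5×6.5 cube at (6.5, 3) partially overlaps it — only the 77.50 mm² overlap (of its 133.25 mm²) is removed, clipping the outline — 1 connected region; the r=6 cylinder at (3, 13.5) gives a regular 32-gon of circumradius 6 (constant along its height); Subtracting the remaining from the first: starting from that combined region, the r=6 cylinder at (3, 13.5) partially overlaps it — only the 1.52 mm² overlap (of its 112.37 mm²) is removed, clipping the outline — 1 connected region. The outline is a single polygon with 13 vertices. Extrusion per mm of travel: 0.8 × 0.28 / (π × 0.875²) = 0.093128. Accumulating E over each segment gives final E = 5.5999.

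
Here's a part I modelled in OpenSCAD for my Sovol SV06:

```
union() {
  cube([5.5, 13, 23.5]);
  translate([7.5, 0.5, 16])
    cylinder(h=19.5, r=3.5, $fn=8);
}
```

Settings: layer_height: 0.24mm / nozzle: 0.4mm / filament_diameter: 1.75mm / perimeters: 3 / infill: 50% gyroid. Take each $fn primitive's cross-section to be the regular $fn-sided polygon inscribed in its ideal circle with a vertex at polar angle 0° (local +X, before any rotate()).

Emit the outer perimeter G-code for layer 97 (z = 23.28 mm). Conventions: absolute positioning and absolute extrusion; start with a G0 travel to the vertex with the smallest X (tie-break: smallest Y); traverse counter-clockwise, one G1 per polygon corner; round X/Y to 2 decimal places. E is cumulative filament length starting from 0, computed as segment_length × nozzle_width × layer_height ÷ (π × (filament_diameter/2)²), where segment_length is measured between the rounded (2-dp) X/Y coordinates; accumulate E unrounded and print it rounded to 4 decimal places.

G0 X0.00 Y0.00 Z23.28
G1 X4.21 Y0.00 E0.1680
G1 X5.03 Y-1.97 E0.2532
G1 X7.50 Y-3.00 E0.3600
G1 X9.97 Y-1.97 E0.4668
G1 X11.00 Y0.50 E0.5736
G1 X9.97 Y2.97 E0.6804
G1 X7.50 Y4.00 E0.7873
G1 X5.50 Y3.17 E0.8737
G1 X5.50 Y13.00 E1.2660
G1 X0.00 Y13.00 E1.4855
G1 X0.00 Y0.00 E2.0044

At z = 23.28 mm: the cube is present — its section is the full 5.5×13 rectangle; the r=3.5 cylinder at (7.5, 0.5) gives a regular 8-gon of circumradius 3.5 (constant along its height); Merging all regions: the regions partially overlap (shared area 3.19 mm²), so overlapping operands fuse into one piece — 1 connected region. The outline is a single polygon with 11 vertices. Extrusion per mm of travel: 0.4 × 0.24 / (π × 0.875²) = 0.039912. Accumulating E over each segment gives final E = 2.0044.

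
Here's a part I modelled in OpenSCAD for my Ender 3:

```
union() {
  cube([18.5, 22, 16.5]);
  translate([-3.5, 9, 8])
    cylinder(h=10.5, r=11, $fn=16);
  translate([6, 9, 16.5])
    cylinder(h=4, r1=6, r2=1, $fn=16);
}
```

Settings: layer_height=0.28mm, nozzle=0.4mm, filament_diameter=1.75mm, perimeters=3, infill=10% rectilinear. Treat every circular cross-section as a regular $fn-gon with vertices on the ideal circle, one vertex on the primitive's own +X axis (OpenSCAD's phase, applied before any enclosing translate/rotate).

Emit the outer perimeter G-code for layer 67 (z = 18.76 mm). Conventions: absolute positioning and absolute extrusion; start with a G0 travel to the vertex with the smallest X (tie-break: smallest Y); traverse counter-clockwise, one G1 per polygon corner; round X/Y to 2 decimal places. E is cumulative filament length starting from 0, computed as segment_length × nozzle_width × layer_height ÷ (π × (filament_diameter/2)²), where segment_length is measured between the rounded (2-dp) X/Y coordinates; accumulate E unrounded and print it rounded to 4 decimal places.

At z = 18.76 mm: the cube is absent (z outside [0, 16.5]); the cylinder at (-3.5, 9) does not reach this height (z outside [8, 18.5]); the cone at (6, 9) contributes a regular 16-gon of circumradius 3.175 (interpolated between r1=6 and r2=1 at t=0.565); Combining (union): only the cone at (6, 9) is present, so the union is just that shape — 1 connected region. The outline is a single polygon with 16 vertices. Extrusion per mm of travel: 0.4 × 0.28 / (π × 0.875²) = 0.046564. Accumulating E over each segment gives final E = 0.9229.

G0 X2.83 Y9.00 Z18.76
G1 X3.07 Y7.78 E0.0579
G1 X3.75 Y6.75 E0.1154
G1 X4.78 Y6.07 E0.1728
G1 X6.00 Y5.83 E0.2307
G1 X7.22 Y6.07 E0.2886
G1 X8.25 Y6.75 E0.3461
G1 X8.93 Y7.78 E0.4036
G1 X9.17 Y9.00 E0.4615
G1 X8.93 Y10.22 E0.5194
G1 X8.25 Y11.25 E0.5768
G1 X7.22 Y11.93 E0.6343
G1 X6.00 Y12.17 E0.6922
G1 X4.78 Y11.93 E0.7501
G1 X3.75 Y11.25 E0.8076
G1 X3.07 Y10.22 E0.8650
G1 X2.83 Y9.00 E0.9229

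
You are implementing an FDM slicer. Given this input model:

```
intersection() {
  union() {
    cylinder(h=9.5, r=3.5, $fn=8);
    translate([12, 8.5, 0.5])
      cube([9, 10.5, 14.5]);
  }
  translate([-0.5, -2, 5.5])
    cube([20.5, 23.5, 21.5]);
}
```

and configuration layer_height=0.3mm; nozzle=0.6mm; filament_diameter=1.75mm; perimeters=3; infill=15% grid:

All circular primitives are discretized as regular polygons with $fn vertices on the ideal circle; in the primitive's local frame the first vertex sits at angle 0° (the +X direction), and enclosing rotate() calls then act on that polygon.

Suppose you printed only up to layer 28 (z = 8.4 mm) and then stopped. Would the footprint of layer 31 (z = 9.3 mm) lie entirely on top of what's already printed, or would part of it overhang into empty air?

Compare the two slices. At z = 8.4: the r=3.5 cylinder contributes a regular 8-gon of circumradius 3.5 (area = (8/2)·3.500²·sin(360°/8) = 34.65 mm²); the 9×10.5 cube at (12, 8.5) contributes its full rectangle (area 94.50 mm²); Merging all regions: the 2 present regions are separate (no shared area or edge), so areas and boundary lengths simply add and each stays a separate island — area = 129.15 mm²; the cube at (-0.5, -2) is present — its section is the full 20.5×23.5 rectangle (area 481.75 mm²); Keeping only the common overlap: the 20.5×23.5 cube at (-0.5, -2) partially overlaps that combined region; clipping to the common part keeps 101.53 mm² — area = 101.53 mm². At z = 9.3: the cylinder: section is a regular 8-gon, circumradius r=3.5 (area = (8/2)·3.500²·sin(360°/8) = 34.65 mm²); the cube at (12, 8.5) is present — its section is the full 9×10.5 rectangle (area 94.50 mm²); Merging all regions: the 2 present regions are separate (no shared area or edge), so areas and boundary lengths simply add and each stays a separate island — area = 129.15 mm²; the cube at (-0.5, -2) is present — its section is the full 20.5×23.5 rectangle (area 481.75 mm²); Taking the intersection: the 20.5×23.5 cube at (-0.5, -2) partially overlaps the result so far; clipping to the common part keeps 101.53 mm² — area = 101.53 mm². Checking containment: the cross-section at z = 9.3 is a subset of the cross-section at z = 8.4.

entirely on top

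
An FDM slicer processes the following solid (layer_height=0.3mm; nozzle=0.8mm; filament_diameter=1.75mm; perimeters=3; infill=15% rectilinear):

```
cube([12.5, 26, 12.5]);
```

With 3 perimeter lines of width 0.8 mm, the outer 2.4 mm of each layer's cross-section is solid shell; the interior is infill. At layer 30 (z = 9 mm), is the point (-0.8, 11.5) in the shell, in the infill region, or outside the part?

outside

At z = 9 mm: the cube (footprint 12.5×26) is included at this height. Overall, the cross-section is a single solid region. The nearest boundary edge runs (0.00, 26.00)→(0.00, 0.00); distance from the point to it = 0.80 mm. The point is not inside any of the regions above, so it lies outside the cross-section (0.80 mm from the nearest boundary).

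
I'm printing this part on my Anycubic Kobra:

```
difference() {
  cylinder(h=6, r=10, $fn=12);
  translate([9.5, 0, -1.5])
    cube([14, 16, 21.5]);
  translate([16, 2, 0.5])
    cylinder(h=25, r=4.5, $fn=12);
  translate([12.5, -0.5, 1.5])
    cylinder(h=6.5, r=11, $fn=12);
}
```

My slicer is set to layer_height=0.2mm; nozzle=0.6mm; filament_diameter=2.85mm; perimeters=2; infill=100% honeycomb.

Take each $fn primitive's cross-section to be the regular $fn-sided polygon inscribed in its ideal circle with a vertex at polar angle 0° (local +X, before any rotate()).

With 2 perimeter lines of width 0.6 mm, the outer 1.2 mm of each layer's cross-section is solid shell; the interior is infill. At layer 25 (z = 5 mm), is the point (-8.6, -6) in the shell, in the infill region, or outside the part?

At z = 5 mm: the r=10 cylinder contributes a regular 12-gon of circumradius 10; the 14×16 cube at (9.5, 0) contributes its full rectangle; the cylinder at (16, 2): section is a regular 12-gon, circumradius r=4.5; the cylinder at (12.5, -0.5): section is a regular 12-gon, circumradius r=11; Taking the first minus the rest: starting from the r=10 cylinder, the 14×16 cube at (9.5, 0) partially overlaps it — only the 0.47 mm² overlap (of its 224.00 mm²) is removed, clipping the outline; the r=4.5 cylinder at (16, 2) misses the remaining region (no effect); the r=11 cylinder at (12.5, -0.5) partially overlaps it — only the 89.96 mm² overlap (of its 363.00 mm²) is removed, clipping the outline — 1 connected region. Overall, the cross-section is a single solid region. The nearest boundary edge runs (-5.00, -8.66)→(-8.66, -5.00); distance from the point to it = 0.66 mm. The point is not inside any of the regions above, so it lies outside the cross-section (0.66 mm from the nearest boundary).

outside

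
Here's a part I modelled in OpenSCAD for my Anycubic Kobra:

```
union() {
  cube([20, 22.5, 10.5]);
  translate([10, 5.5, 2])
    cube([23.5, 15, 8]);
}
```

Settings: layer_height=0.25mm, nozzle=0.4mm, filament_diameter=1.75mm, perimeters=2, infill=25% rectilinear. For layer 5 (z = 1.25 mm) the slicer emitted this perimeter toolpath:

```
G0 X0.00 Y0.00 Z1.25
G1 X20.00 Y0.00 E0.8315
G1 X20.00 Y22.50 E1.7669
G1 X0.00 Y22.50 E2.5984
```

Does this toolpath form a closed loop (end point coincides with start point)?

no

Start point (G0): (0.00, 0.00). End point (last G1): the path does not return to the start — open.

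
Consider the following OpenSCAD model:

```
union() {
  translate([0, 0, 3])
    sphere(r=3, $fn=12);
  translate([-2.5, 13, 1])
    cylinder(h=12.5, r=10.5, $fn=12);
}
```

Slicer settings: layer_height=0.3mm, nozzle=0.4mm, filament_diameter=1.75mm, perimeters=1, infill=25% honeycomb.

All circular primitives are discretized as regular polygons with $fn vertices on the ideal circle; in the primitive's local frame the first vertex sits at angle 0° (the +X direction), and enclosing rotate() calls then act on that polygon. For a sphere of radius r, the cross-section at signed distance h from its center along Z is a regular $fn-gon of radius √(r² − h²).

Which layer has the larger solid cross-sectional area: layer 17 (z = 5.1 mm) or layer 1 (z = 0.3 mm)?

layer 17 (z = 5.1 mm)

Layer 17 (z = 5.1): the sphere: section is a regular 12-gon, circumradius = √(r²−h²) = √(3²−2.1²) = 2.142 (area = (12/2)·2.142²·sin(360°/12) = 13.77 mm²); the r=10.5 cylinder at (-2.5, 13) gives a regular 12-gon of circumradius 10.5 (constant along its height) (area = (12/2)·10.500²·sin(360°/12) = 330.75 mm²); Taking the union: the 2 present regions are separate (no shared area or edge), so areas and boundary lengths simply add and each stays a separate island — area = 344.52 mm². So its area = 344.52 mm². Layer 1 (z = 0.3): the sphere: section is a regular 12-gon, circumradius = √(r²−h²) = √(3²−2.7²) = 1.308 (area = (12/2)·1.308²·sin(360°/12) = 5.13 mm²); the cylinder at (-2.5, 13) is not intersected at this z (z outside [1, 13.5]); Taking the union: only the r=3 sphere is present, so the union is just that shape — area = 5.13 mm². So its area = 5.13 mm². Layer 17 is larger (344.52 vs 5.13 mm²).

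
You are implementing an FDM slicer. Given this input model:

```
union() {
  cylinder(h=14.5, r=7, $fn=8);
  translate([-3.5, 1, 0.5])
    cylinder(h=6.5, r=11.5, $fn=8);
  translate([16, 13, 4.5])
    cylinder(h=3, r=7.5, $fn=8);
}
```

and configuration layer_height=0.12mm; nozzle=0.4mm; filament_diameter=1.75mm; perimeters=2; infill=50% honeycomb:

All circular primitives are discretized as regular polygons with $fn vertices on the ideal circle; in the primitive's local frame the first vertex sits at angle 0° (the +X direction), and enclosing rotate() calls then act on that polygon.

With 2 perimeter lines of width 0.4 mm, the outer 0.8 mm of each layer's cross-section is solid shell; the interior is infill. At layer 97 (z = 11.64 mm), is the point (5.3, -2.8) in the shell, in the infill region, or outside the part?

shell

At z = 11.64 mm: the r=7 cylinder contributes a regular 8-gon of circumradius 7; the cylinder at (-3.5, 1) is absent (z outside [0.5, 7]); the cylinder at (16, 13) is not intersected at this z (z outside [4.5, 7.5]); Merging all regions: only the r=7 cylinder is present, so the union is just that shape — 1 connected region. Overall, the cross-section is a single solid region. The nearest boundary edge runs (4.95, -4.95)→(7.00, 0.00); distance from the point to it = 0.50 mm. The point is inside the cross-section, 0.50 mm from the nearest boundary — within the 0.8 mm shell band (2 × 0.4).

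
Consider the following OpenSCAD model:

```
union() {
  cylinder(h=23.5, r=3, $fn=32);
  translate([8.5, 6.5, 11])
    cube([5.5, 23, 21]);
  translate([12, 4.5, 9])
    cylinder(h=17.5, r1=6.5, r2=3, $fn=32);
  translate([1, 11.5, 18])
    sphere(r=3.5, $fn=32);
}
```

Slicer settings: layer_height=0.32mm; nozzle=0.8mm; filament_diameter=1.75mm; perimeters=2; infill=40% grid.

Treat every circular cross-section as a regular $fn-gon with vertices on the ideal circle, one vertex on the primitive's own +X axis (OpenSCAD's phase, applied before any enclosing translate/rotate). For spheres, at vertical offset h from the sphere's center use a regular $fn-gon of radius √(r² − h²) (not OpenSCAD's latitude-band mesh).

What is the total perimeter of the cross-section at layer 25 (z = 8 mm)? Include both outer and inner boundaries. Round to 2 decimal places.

18.82 mm

At z = 8 mm: the r=3 cylinder gives a regular 32-gon of circumradius 3 (constant along its height) (perimeter = 2·32·3.000·sin(180°/32) = 18.82 mm); the cube at (8.5, 6.5) is absent (z outside [11, 32]); the cone at (12, 4.5) is not intersected at this z (z outside [9, 26.5]); the sphere at (1, 11.5) is not intersected at this z (|z−center|=10.000 > r=3.5); Merging all regions: only the r=3 cylinder is present, so the union is just that shape — boundary = 18.82 mm. Overall, the cross-section is a single solid region. Total boundary length (outer) = 18.82 mm.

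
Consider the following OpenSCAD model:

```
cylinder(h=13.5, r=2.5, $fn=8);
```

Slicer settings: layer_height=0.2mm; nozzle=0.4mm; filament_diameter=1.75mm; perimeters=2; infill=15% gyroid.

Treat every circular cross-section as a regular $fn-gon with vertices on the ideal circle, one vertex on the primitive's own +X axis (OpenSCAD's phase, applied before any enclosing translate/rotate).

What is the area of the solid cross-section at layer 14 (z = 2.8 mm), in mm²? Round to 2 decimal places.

At z = 2.8 mm: the cylinder: section is a regular 8-gon, circumradius r=2.5 (area = (8/2)·2.500²·sin(360°/8) = 17.68 mm²). Overall, the cross-section is a single solid region. Net area = 17.68 mm².

17.68 mm²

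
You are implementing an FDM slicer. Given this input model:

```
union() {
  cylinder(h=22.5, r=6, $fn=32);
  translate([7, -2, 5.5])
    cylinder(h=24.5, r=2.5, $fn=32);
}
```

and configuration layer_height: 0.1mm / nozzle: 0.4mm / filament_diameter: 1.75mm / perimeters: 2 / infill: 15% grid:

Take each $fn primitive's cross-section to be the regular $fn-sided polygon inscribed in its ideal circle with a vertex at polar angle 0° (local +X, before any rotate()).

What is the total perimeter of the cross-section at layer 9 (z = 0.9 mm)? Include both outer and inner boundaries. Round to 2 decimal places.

At z = 0.9 mm: the r=6 cylinder gives a regular 32-gon of circumradius 6 (constant along its height) (perimeter = 2·32·6.000·sin(180°/32) = 37.64 mm); the cylinder at (7, -2) is not intersected at this z (z outside [5.5, 30]); Taking the union: only the r=6 cylinder is present, so the union is just that shape — boundary = 37.64 mm. Overall, the cross-section is a single solid region. Total boundary length (outer) = 37.64 mm.

37.64 mm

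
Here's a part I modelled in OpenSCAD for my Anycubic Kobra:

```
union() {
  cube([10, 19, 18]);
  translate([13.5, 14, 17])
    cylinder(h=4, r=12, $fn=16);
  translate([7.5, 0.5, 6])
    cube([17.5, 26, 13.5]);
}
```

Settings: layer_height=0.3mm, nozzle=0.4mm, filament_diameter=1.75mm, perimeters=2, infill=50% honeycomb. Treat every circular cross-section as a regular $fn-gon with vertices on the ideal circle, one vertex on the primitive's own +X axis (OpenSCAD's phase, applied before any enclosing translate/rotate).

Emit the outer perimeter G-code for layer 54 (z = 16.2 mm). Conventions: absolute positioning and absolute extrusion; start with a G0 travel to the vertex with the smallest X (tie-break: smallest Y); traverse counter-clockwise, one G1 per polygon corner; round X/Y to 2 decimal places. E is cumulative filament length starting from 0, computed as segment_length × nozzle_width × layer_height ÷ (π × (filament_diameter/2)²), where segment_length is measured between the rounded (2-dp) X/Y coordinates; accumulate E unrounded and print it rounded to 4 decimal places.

At z = 16.2 mm: the 10×19 cube contributes its full rectangle; the cylinder at (13.5, 14) is not intersected at this z (z outside [17, 21]); the cube at (7.5, 0.5) (footprint 17.5×26) is included at this height; Taking the union: the regions partially overlap (shared area 46.25 mm²), so overlapping operands fuse into one piece — 1 connected region. The outline is a single polygon with 8 vertices. Extrusion per mm of travel: 0.4 × 0.3 / (π × 0.875²) = 0.049890. Accumulating E over each segment gives final E = 5.1387.

G0 X0.00 Y0.00 Z16.20
G1 X10.00 Y0.00 E0.4989
G1 X10.00 Y0.50 E0.5238
G1 X25.00 Y0.50 E1.2722
G1 X25.00 Y26.50 E2.5693
G1 X7.50 Y26.50 E3.4424
G1 X7.50 Y19.00 E3.8166
G1 X0.00 Y19.00 E4.1908
G1 X0.00 Y0.00 E5.1387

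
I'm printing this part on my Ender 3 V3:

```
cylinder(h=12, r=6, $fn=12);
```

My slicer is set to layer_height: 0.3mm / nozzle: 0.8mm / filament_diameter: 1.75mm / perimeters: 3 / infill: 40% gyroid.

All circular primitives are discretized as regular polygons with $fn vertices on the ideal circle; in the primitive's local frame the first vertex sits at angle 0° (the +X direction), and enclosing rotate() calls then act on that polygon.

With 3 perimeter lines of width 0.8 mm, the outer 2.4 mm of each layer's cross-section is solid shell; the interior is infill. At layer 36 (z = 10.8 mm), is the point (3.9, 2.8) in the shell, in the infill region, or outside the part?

At z = 10.8 mm: the cylinder: section is a regular 12-gon, circumradius r=6. Overall, the cross-section is a single solid region. The nearest boundary edge runs (5.20, 3.00)→(3.00, 5.20); distance from the point to it = 1.06 mm. The point is inside the cross-section, 1.06 mm from the nearest boundary — within the 2.4 mm shell band (3 × 0.8).

shell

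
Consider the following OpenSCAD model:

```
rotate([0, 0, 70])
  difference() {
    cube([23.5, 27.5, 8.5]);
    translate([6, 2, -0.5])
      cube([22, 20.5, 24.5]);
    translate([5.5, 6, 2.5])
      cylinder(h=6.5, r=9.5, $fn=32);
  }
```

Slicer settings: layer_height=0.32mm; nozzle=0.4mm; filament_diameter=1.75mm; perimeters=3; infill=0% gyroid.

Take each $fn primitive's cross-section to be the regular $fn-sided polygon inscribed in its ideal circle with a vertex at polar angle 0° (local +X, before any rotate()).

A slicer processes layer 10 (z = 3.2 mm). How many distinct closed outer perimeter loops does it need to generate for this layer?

At z = 3.2 mm: the cube is present — its section is the full 23.5×27.5 rectangle; the cube at (6, 2) is present — its section is the full 22×20.5 rectangle; the r=9.5 cylinder at (5.5, 6) gives a regular 32-gon of circumradius 9.5 (constant along its height); After the difference (first − rest): starting from the 23.5×27.5 cube, the 22×20.5 cube at (6, 2) partially overlaps it — only the 358.75 mm² overlap (of its 451.00 mm²) is removed, clipping the outline; the r=9.5 cylinder at (5.5, 6) partially overlaps it — only the 104.75 mm² overlap (of its 281.71 mm²) is removed, clipping the outline — 2 connected regions; (whole slice rotated 70° about Z — lengths, areas and connectivity unchanged). The result has 2 disconnected regions.

2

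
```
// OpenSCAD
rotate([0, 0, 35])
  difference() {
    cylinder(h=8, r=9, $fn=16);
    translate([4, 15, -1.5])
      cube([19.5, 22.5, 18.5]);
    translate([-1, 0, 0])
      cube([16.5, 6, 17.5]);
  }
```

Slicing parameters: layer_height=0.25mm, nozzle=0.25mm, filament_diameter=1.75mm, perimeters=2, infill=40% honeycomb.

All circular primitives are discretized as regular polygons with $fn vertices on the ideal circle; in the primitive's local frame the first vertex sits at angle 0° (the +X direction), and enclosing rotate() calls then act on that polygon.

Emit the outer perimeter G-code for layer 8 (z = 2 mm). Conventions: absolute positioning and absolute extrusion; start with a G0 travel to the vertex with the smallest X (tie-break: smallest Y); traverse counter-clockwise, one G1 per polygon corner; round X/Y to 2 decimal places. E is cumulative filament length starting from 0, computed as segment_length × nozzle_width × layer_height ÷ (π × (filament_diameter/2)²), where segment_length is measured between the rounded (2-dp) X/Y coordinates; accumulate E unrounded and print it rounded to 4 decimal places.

At z = 2 mm: the cylinder: section is a regular 16-gon, circumradius r=9; the 19.5×22.5 cube at (4, 15) contributes its full rectangle; the cube at (-1, 0) (footprint 16.5×6) is included at this height; After the difference (first − rest): starting from the r=9 cylinder, the 19.5×22.5 cube at (4, 15) misses the remaining region (no effect); the 16.5×6 cube at (-1, 0) partially overlaps it — only the 54.89 mm² overlap (of its 99.00 mm²) is removed, clipping the outline — 1 connected region; (whole slice rotated 35° about Z — lengths, areas and connectivity unchanged). The outline is a single polygon with 18 vertices. Extrusion per mm of travel: 0.25 × 0.25 / (π × 0.875²) = 0.025984. Accumulating E over each segment gives final E = 1.9019.

G0 X-8.86 Y1.56 Z2.00
G1 X-8.79 Y-1.95 E0.0912
G1 X-7.37 Y-5.16 E0.1824
G1 X-4.84 Y-7.59 E0.2736
G1 X-1.56 Y-8.86 E0.3650
G1 X1.95 Y-8.79 E0.4562
G1 X5.16 Y-7.37 E0.5474
G1 X7.59 Y-4.84 E0.6386
G1 X8.86 Y-1.56 E0.7300
G1 X8.79 Y1.95 E0.8212
G1 X7.37 Y5.16 E0.9124
G1 X-0.82 Y-0.57 E1.1721
G1 X-4.26 Y4.34 E1.3279
G1 X1.97 Y8.70 E1.5255
G1 X1.56 Y8.86 E1.5369
G1 X-1.95 Y8.79 E1.6281
G1 X-5.16 Y7.37 E1.7193
G1 X-7.59 Y4.84 E1.8105
G1 X-8.86 Y1.56 E1.9019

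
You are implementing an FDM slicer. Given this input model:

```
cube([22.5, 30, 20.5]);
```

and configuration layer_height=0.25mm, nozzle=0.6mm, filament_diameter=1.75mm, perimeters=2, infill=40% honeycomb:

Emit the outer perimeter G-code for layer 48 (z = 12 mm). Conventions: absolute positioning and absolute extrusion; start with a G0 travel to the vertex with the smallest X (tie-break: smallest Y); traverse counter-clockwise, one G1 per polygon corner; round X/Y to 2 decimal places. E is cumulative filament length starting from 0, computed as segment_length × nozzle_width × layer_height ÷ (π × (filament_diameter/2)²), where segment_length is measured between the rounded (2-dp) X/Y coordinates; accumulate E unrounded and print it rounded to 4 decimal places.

G0 X0.00 Y0.00 Z12.00
G1 X22.50 Y0.00 E1.4032
G1 X22.50 Y30.00 E3.2740
G1 X0.00 Y30.00 E4.6772
G1 X0.00 Y0.00 E6.5481

At z = 12 mm: the cube is present — its section is the full 22.5×30 rectangle. The outline is a single polygon with 4 vertices. Extrusion per mm of travel: 0.6 × 0.25 / (π × 0.875²) = 0.062363. Accumulating E over each segment gives final E = 6.5481.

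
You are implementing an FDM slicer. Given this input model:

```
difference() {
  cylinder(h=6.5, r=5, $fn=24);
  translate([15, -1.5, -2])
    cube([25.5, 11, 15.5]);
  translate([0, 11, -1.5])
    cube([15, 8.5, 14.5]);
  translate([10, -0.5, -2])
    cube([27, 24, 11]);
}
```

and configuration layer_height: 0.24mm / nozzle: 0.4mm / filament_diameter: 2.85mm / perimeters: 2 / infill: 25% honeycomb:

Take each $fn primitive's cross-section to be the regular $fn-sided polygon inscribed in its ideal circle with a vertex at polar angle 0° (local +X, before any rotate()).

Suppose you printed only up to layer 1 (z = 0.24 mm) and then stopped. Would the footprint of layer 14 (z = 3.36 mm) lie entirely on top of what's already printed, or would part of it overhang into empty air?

Compare the two slices. At z = 0.24: the cylinder: section is a regular 24-gon, circumradius r=5 (area = (24/2)·5.000²·sin(360°/24) = 77.65 mm²); the cube at (15, -1.5) (footprint 25.5×11) is included at this height (area 280.50 mm²); the 15×8.5 cube at (0, 11) contributes its full rectangle (area 127.50 mm²); the cube at (10, -0.5) is present — its section is the full 27×24 rectangle (area 648.00 mm²); After the difference (first − rest): starting from the r=5 cylinder (77.65 mm²), the 25.5×11 cube at (15, -1.5) misses the remaining region (no effect); the 15×8.5 cube at (0, 11) misses the remaining region (no effect); the 27×24 cube at (10, -0.5) misses the remaining region (no effect) — area = 77.65 mm². At z = 3.36: the r=5 cylinder gives a regular 24-gon of circumradius 5 (constant along its height) (area = (24/2)·5.000²·sin(360°/24) = 77.65 mm²); the cube at (15, -1.5) (footprint 25.5×11) is included at this height (area 280.50 mm²); the 15×8.5 cube at (0, 11) contributes its full rectangle (area 127.50 mm²); the cube at (10, -0.5) (footprint 27×24) is included at this height (area 648.00 mm²); Subtracting the remaining from the first: starting from the r=5 cylinder (77.65 mm²), the 25.5×11 cube at (15, -1.5) misses the remaining region (no effect); the 15×8.5 cube at (0, 11) misses the remaining region (no effect); the 27×24 cube at (10, -0.5) misses the remaining region (no effect) — area = 77.65 mm². Checking containment: the cross-section at z = 3.36 is a subset of the cross-section at z = 0.24.

entirely on top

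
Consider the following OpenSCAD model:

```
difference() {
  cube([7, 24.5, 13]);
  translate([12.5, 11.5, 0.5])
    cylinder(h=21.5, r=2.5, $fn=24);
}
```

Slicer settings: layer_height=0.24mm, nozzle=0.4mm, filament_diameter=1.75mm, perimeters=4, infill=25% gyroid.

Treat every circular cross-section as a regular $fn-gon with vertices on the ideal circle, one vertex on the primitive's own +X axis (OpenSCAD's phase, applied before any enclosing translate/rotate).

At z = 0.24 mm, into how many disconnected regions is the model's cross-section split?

At z = 0.24 mm: the 7×24.5 cube contributes its full rectangle; the cylinder at (12.5, 11.5) is not intersected at this z (z outside [0.5, 22]); After the difference (first − rest): none of the subtracted shapes is present at this height, so the 7×24.5 cube is unchanged — 1 connected region. The result has 1 disconnected region.

1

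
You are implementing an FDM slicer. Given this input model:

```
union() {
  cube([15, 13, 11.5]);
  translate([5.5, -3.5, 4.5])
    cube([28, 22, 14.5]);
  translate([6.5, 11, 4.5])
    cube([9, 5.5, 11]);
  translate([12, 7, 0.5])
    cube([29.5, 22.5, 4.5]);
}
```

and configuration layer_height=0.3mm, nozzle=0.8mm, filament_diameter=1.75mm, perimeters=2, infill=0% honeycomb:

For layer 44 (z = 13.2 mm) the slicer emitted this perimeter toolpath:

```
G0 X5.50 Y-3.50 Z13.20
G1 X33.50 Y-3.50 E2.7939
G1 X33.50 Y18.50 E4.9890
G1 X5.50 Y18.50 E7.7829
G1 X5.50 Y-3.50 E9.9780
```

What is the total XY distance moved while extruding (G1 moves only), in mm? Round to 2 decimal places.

Sum the Euclidean lengths of each G1 segment: total = 100.00 mm.

100.00 mm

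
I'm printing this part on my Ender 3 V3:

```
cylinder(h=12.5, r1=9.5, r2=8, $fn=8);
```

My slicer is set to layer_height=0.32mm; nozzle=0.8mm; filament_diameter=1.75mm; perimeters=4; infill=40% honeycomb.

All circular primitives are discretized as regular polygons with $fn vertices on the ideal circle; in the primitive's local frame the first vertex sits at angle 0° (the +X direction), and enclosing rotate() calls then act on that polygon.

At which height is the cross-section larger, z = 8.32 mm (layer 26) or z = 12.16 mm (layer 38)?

Layer 26 (z = 8.32): the cone (r1=9.5→r2=8) has section circumradius 8.502 here — a regular 8-gon (area = (8/2)·8.502²·sin(360°/8) = 204.43 mm²). So its area = 204.43 mm². Layer 38 (z = 12.16): the cone: at t=0.973 of its height the radius interpolates to r₁+(r₂−r₁)t = 8.041, giving a regular 8-gon of that circumradius (area = (8/2)·8.041²·sin(360°/8) = 182.87 mm²). So its area = 182.87 mm². Layer 26 is larger (204.43 vs 182.87 mm²).

layer 26 (z = 8.32 mm)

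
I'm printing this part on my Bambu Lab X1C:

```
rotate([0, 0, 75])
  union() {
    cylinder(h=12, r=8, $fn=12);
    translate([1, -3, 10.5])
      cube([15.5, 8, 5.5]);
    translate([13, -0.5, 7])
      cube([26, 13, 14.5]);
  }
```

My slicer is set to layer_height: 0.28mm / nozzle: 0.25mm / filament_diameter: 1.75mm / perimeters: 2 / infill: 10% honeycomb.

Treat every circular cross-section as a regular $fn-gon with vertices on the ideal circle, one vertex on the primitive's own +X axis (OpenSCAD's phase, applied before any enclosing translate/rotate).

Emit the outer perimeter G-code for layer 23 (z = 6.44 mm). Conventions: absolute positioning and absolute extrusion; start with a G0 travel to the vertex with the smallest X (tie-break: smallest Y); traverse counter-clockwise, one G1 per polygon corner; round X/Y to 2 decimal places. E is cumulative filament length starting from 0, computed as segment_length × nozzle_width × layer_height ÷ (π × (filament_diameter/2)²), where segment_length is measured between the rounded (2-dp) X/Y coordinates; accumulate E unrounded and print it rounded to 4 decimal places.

G0 X-7.73 Y-2.07 Z6.44
G1 X-5.66 Y-5.66 E0.1206
G1 X-2.07 Y-7.73 E0.2412
G1 X2.07 Y-7.73 E0.3617
G1 X5.66 Y-5.66 E0.4823
G1 X7.73 Y-2.07 E0.6029
G1 X7.73 Y2.07 E0.7234
G1 X5.66 Y5.66 E0.8440
G1 X2.07 Y7.73 E0.9646
G1 X-2.07 Y7.73 E1.0851
G1 X-5.66 Y5.66 E1.2057
G1 X-7.73 Y2.07 E1.3263
G1 X-7.73 Y-2.07 E1.4468

At z = 6.44 mm: the r=8 cylinder contributes a regular 12-gon of circumradius 8; the cube at (1, -3) is not intersected at this z (z outside [10.5, 16]); the cube at (13, -0.5) does not reach this height (z outside [7, 21.5]); Taking the union: only the r=8 cylinder is present, so the union is just that shape — 1 connected region; (whole slice rotated 75° about Z — lengths, areas and connectivity unchanged). The outline is a single polygon with 12 vertices. Extrusion per mm of travel: 0.25 × 0.28 / (π × 0.875²) = 0.029103. Accumulating E over each segment gives final E = 1.4468.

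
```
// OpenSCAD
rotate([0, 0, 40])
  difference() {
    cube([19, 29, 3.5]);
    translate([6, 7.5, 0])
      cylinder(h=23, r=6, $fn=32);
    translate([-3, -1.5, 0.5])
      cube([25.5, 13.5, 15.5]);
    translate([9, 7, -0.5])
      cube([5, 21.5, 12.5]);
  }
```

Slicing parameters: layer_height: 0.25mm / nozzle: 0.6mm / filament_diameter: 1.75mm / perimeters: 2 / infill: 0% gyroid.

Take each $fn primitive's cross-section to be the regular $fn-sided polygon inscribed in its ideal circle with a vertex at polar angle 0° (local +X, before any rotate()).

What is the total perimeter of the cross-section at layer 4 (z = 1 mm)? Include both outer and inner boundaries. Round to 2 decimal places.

At z = 1 mm: the cube (footprint 19×29) is included at this height (perimeter 96.00 mm); the r=6 cylinder at (6, 7.5) gives a regular 32-gon of circumradius 6 (constant along its height) (perimeter = 2·32·6.000·sin(180°/32) = 37.64 mm); the cube at (-3, -1.5) is present — its section is the full 25.5×13.5 rectangle (perimeter 78.00 mm); the cube at (9, 7) (footprint 5×21.5) is included at this height (perimeter 53.00 mm); Subtracting the remaining from the first: starting from the 19×29 cube, the r=6 cylinder at (6, 7.5) lies inside it touching the edge (removes its full 112.37 mm²); the 25.5×13.5 cube at (-3, -1.5) partially overlaps it — only the 123.62 mm² overlap (of its 344.25 mm²) is removed, clipping the outline; the 5×21.5 cube at (9, 7) partially overlaps it — only the 82.16 mm² overlap (of its 107.50 mm²) is removed, clipping the outline — boundary = 104.85 mm; (rotated 40° about Z; rotation is an isometry so areas/perimeters/island counts are preserved). Overall, the cross-section is a single solid region. Total boundary length (outer) = 104.85 mm.

104.85 mm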